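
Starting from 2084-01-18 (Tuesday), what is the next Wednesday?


Current: Tuesday
Target: Wednesday
Days ahead: 1

Next Wednesday: 2084-01-19


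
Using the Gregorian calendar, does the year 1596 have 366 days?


Gregorian leap year rule: divisible by 4, but not by 100, unless also by 400.
1596 is divisible by 4 but not 100 -> leap year

Yes


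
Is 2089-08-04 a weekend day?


Anchor: Jan 1, 2089. With p = 2089 - 1 = 2088: (p + p//4 - p//100 + p//400) mod 7 = (2088 + 522 - 20 + 5) mod 7 = 2595 mod 7 = 5 -> Saturday (Mon=0 ... Sun=6)
Day of year: 216; offset = 215
Weekday index = (5 + 215) mod 7 = 3 -> Thursday
Weekend days: Saturday, Sunday

No


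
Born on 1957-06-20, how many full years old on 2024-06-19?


Birth: 1957-06-20
Reference: 2024-06-19
Year difference: 2024 - 1957 = 67
Birthday not yet reached in 2024, subtract 1

66 years old


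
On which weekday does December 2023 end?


December 2023 has 31 days
Anchor: Jan 1, 2023. With p = 2023 - 1 = 2022: (p + p//4 - p//100 + p//400) mod 7 = (2022 + 505 - 20 + 5) mod 7 = 2512 mod 7 = 6 -> Sunday (Mon=0 ... Sun=6)
Days before December (Jan-Nov): 334; December 1 index = (6 + 334) mod 7 = 4 -> Friday
Last day offset: 31 - 1 = 30 days
Weekday index = (4 + 30) mod 7 = 6

Sunday, December 31


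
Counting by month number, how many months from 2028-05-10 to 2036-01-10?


From May 2028 to January 2036
8 years * 12 = 96 months, minus 4 months = 92

92 months


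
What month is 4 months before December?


December is month 12
12 - 4 = 8

August


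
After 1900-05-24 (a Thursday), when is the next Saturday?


Current: Thursday
Target: Saturday
Days ahead: 2

Next Saturday: 1900-05-26


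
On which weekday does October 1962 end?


October 1962 has 31 days
Anchor: Jan 1, 1962. With p = 1962 - 1 = 1961: (p + p//4 - p//100 + p//400) mod 7 = (1961 + 490 - 19 + 4) mod 7 = 2436 mod 7 = 0 -> Monday (Mon=0 ... Sun=6)
Days before October (Jan-Sep): 273; October 1 index = (0 + 273) mod 7 = 0 -> Monday
Last day offset: 31 - 1 = 30 days
Weekday index = (0 + 30) mod 7 = 2

Wednesday, October 31


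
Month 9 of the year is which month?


Month 9 of 12

September


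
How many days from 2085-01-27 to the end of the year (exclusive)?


Day of year: 27 of 365
Remaining = 365 - 27

338 days


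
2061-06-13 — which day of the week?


Date: June 13, 2061
Anchor: Jan 1, 2061. With p = 2061 - 1 = 2060: (p + p//4 - p//100 + p//400) mod 7 = (2060 + 515 - 20 + 5) mod 7 = 2560 mod 7 = 5 -> Saturday (Mon=0 ... Sun=6)
Days before June (Jan-May): 151; offset = 151 + 13 - 1 = 163
Weekday index = (5 + 163) mod 7 = 0

Day of the week: Monday


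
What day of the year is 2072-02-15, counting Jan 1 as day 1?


Date: February 15, 2072
Days in months 1 through 1: 31
Plus 15 days in February

Day of year: 46


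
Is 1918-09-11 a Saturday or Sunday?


Anchor: Jan 1, 1918. With p = 1918 - 1 = 1917: (p + p//4 - p//100 + p//400) mod 7 = (1917 + 479 - 19 + 4) mod 7 = 2381 mod 7 = 1 -> Tuesday (Mon=0 ... Sun=6)
Day of year: 254; offset = 253
Weekday index = (1 + 253) mod 7 = 2 -> Wednesday
Weekend days: Saturday, Sunday

No


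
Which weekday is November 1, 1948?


Target: November 1, 1948
Anchor: Jan 1, 1948. With p = 1948 - 1 = 1947: (p + p//4 - p//100 + p//400) mod 7 = (1947 + 486 - 19 + 4) mod 7 = 2418 mod 7 = 3 -> Thursday (Mon=0 ... Sun=6)
Days before November (Jan-Oct): 305 days
Weekday index = (3 + 305) mod 7 = 0

Monday


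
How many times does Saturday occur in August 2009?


August 2009 has 31 days
Anchor: Jan 1, 2009. With p = 2009 - 1 = 2008: (p + p//4 - p//100 + p//400) mod 7 = (2008 + 502 - 20 + 5) mod 7 = 2495 mod 7 = 3 -> Thursday (Mon=0 ... Sun=6)
Days before August (Jan-Jul): 212; August 1 index = (3 + 212) mod 7 = 5 -> Saturday
First Saturday is August 1
Saturdays: 1, 8, 15, 22, 29

5 Saturdays


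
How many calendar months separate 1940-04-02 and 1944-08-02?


From April 1940 to August 1944
4 years * 12 = 48 months, plus 4 months = 52

52 months


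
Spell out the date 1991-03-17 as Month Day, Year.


ISO 1991-03-17 parses as year=1991, month=03, day=17
Month 3 -> March

March 17, 1991


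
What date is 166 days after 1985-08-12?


Start: 1985-08-12, add 166 days
August 1985 has 31 days: 31 - 12 = 19 days to August 31 -> 147 left
September 1985 has 30 days -> 117 left
October 1985 has 31 days -> 86 left
November 1985 has 30 days -> 56 left
December 1985 has 31 days -> 25 left
January 1986: 25 <= 31 -> lands on January 25

Result: 1986-01-25


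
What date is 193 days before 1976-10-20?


Start: 1976-10-20, subtract 193 days
Back 20 days from October 20 reaches September 30, 1976 -> 173 left
September 1976 has 30 days -> back to August 31, 1976 -> 143 left
August 1976 has 31 days -> back to July 31, 1976 -> 112 left
July 1976 has 31 days -> back to June 30, 1976 -> 81 left
June 1976 has 30 days -> back to May 31, 1976 -> 51 left
May 1976 has 31 days -> back to April 30, 1976 -> 20 left
April 1976: 30 - 20 = 10 -> lands on April 10

Result: 1976-04-10


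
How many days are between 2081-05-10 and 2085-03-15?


From 2081-05-10 to 2085-03-15
2081-05-10: days before May = 31 + 28 + 31 + 30 = 120 (2081 is not a leap year); day of year = 120 + 10 = 130
2085-03-15: days before March = 31 + 28 = 59 (2085 is not a leap year); day of year = 59 + 15 = 74
Rest of 2081: 365 - 130 = 235
Full years 2082 (365), 2083 (365), 2084 (366): 1096
Total = 235 + 1096 + 74 = 1405

1405 days


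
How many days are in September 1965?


September 1965

30 days


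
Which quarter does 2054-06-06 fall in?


Month: June (month 6)
Q1: Jan-Mar, Q2: Apr-Jun, Q3: Jul-Sep, Q4: Oct-Dec

Q2


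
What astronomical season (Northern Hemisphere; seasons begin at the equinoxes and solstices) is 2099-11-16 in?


Date: November 16
Astronomical Autumn (approx.; exact equinox/solstice day varies by year): September 22 to December 20
November 16 falls within the Autumn window

Autumn


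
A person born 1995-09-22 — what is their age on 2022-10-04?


Birth: 1995-09-22
Reference: 2022-10-04
Year difference: 2022 - 1995 = 27

27 years old


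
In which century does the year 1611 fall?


Century = (year - 1) // 100 + 1
= (1611 - 1) // 100 + 1
= 1610 // 100 + 1
= 16 + 1

17th century


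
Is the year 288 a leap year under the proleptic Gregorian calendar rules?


Gregorian leap year rule: divisible by 4, but not by 100, unless also by 400.
288 is divisible by 4 but not 100 -> leap year

Yes


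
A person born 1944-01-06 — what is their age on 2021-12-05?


Birth: 1944-01-06
Reference: 2021-12-05
Year difference: 2021 - 1944 = 77

77 years old


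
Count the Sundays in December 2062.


December 2062 has 31 days
Anchor: Jan 1, 2062. With p = 2062 - 1 = 2061: (p + p//4 - p//100 + p//400) mod 7 = (2061 + 515 - 20 + 5) mod 7 = 2561 mod 7 = 6 -> Sunday (Mon=0 ... Sun=6)
Days before December (Jan-Nov): 334; December 1 index = (6 + 334) mod 7 = 4 -> Friday
First Sunday is December 3
Sundays: 3, 10, 17, 24, 31

5 Sundays


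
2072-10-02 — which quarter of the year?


Month: October (month 10)
Q1: Jan-Mar, Q2: Apr-Jun, Q3: Jul-Sep, Q4: Oct-Dec

Q4


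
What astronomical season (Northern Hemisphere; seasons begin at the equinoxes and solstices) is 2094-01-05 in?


Date: January 5
Astronomical Winter (approx.; exact equinox/solstice day varies by year): December 21 to March 19
January 5 falls within the Winter window

Winter


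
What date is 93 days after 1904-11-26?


Start: 1904-11-26, add 93 days
November 1904 has 30 days: 30 - 26 = 4 days to November 30 -> 89 left
December 1904 has 31 days -> 58 left
January 1905 has 31 days -> 27 left
February 1905: 27 <= 28 -> lands on February 27

Result: 1905-02-27


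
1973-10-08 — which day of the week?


Date: October 8, 1973
Anchor: Jan 1, 1973. With p = 1973 - 1 = 1972: (p + p//4 - p//100 + p//400) mod 7 = (1972 + 493 - 19 + 4) mod 7 = 2450 mod 7 = 0 -> Monday (Mon=0 ... Sun=6)
Days before October (Jan-Sep): 273; offset = 273 + 8 - 1 = 280
Weekday index = (0 + 280) mod 7 = 0

Day of the week: Monday


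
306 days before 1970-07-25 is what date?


Start: 1970-07-25, subtract 306 days
Back 25 days from July 25 reaches June 30, 1970 -> 281 left
June 1970 has 30 days -> back to May 31, 1970 -> 251 left
May 1970 has 31 days -> back to April 30, 1970 -> 220 left
April 1970 has 30 days -> back to March 31, 1970 -> 190 left
March 1970 has 31 days -> back to February 28, 1970 -> 159 left
February 1970 has 28 days -> back to January 31, 1970 -> 131 left
January 1970 has 31 days -> back to December 31, 1969 -> 100 left
December 1969 has 31 days -> back to November 30, 1969 -> 69 left
November 1969 has 30 days -> back to October 31, 1969 -> 39 left
October 1969 has 31 days -> back to September 30, 1969 -> 8 left
September 1969: 30 - 8 = 22 -> lands on September 22

Result: 1969-09-22


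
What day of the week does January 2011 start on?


Target: January 1, 2011
Anchor: Jan 1, 2011. With p = 2011 - 1 = 2010: (p + p//4 - p//100 + p//400) mod 7 = (2010 + 502 - 20 + 5) mod 7 = 2497 mod 7 = 5 -> Saturday (Mon=0 ... Sun=6)
Offset from anchor: 0 days
Weekday index = (5 + 0) mod 7 = 5

Saturday


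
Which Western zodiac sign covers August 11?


Date: August 11
Conventional tropical zodiac dates: Leo from July 23 onward; Virgo starts August 23
August 11 falls within the Leo range

Leo


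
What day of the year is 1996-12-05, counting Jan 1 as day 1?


Date: December 5, 1996
Days in months 1 through 11: 335
Plus 5 days in December

Day of year: 340


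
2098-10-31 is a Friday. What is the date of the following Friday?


Current: Friday
Target: Friday
Days ahead: 7

Next Friday: 2098-11-07


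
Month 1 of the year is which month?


Month 1 of 12

January


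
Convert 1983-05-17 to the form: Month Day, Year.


ISO 1983-05-17 parses as year=1983, month=05, day=17
Month 5 -> May

May 17, 1983


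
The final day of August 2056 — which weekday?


August 2056 has 31 days
Anchor: Jan 1, 2056. With p = 2056 - 1 = 2055: (p + p//4 - p//100 + p//400) mod 7 = (2055 + 513 - 20 + 5) mod 7 = 2553 mod 7 = 5 -> Saturday (Mon=0 ... Sun=6)
Days before August (Jan-Jul): 213; August 1 index = (5 + 213) mod 7 = 1 -> Tuesday
Last day offset: 31 - 1 = 30 days
Weekday index = (1 + 30) mod 7 = 3

Thursday, August 31


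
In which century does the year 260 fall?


Century = (year - 1) // 100 + 1
= (260 - 1) // 100 + 1
= 259 // 100 + 1
= 2 + 1

3rd century


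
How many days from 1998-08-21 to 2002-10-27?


From 1998-08-21 to 2002-10-27
1998-08-21: days before August = 31 + 28 + 31 + 30 + 31 + 30 + 31 = 212 (1998 is not a leap year); day of year = 212 + 21 = 233
2002-10-27: days before October = 31 + 28 + 31 + 30 + 31 + 30 + 31 + 31 + 30 = 273 (2002 is not a leap year); day of year = 273 + 27 = 300
Rest of 1998: 365 - 233 = 132
Full years 1999 (365), 2000 (366), 2001 (365): 1096
Total = 132 + 1096 + 300 = 1528

1528 days


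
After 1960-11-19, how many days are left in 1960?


Day of year: 324 of 366
Remaining = 366 - 324

42 days


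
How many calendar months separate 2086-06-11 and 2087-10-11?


From June 2086 to October 2087
1 year * 12 = 12 months, plus 4 months = 16

16 months


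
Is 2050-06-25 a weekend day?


Anchor: Jan 1, 2050. With p = 2050 - 1 = 2049: (p + p//4 - p//100 + p//400) mod 7 = (2049 + 512 - 20 + 5) mod 7 = 2546 mod 7 = 5 -> Saturday (Mon=0 ... Sun=6)
Day of year: 176; offset = 175
Weekday index = (5 + 175) mod 7 = 5 -> Saturday
Weekend days: Saturday, Sunday

Yes


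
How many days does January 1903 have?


January 1903

31 days


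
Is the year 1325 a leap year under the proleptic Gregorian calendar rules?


Gregorian leap year rule: divisible by 4, but not by 100, unless also by 400.
1325 is not divisible by 4 -> not a leap year

No


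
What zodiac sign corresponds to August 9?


Date: August 9
Conventional tropical zodiac dates: Leo from July 23 onward; Virgo starts August 23
August 9 falls within the Leo range

Leo


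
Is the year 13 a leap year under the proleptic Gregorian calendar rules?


Gregorian leap year rule: divisible by 4, but not by 100, unless also by 400.
13 is not divisible by 4 -> not a leap year

No


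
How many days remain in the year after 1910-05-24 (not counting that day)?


Day of year: 144 of 365
Remaining = 365 - 144

221 days


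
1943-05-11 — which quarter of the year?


Month: May (month 5)
Q1: Jan-Mar, Q2: Apr-Jun, Q3: Jul-Sep, Q4: Oct-Dec

Q2


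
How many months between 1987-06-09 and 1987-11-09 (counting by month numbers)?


From June 1987 to November 1987
0 years * 12 = 0 months, plus 5 months = 5

5 months


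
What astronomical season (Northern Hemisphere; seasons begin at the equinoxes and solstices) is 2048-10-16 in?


Date: October 16
Astronomical Autumn (approx.; exact equinox/solstice day varies by year): September 22 to December 20
October 16 falls within the Autumn window

Autumn


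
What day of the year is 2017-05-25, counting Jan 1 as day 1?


Date: May 25, 2017
Days in months 1 through 4: 120
Plus 25 days in May

Day of year: 145


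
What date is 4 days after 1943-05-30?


Start: 1943-05-30, add 4 days
May 1943 has 31 days: 31 - 30 = 1 day to May 31 -> 3 left
June 1943: 3 <= 30 -> lands on June 3

Result: 1943-06-03


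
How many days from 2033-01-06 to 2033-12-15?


From 2033-01-06 to 2033-12-15
2033-01-06: day of year = 6
2033-12-15: days before December = 31 + 28 + 31 + 30 + 31 + 30 + 31 + 31 + 30 + 31 + 30 = 334 (2033 is not a leap year); day of year = 334 + 15 = 349
Same year: 349 - 6 = 343

343 days


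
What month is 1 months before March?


March is month 3
3 - 1 = 2

February


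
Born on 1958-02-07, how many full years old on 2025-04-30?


Birth: 1958-02-07
Reference: 2025-04-30
Year difference: 2025 - 1958 = 67

67 years old


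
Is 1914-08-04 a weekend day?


Anchor: Jan 1, 1914. With p = 1914 - 1 = 1913: (p + p//4 - p//100 + p//400) mod 7 = (1913 + 478 - 19 + 4) mod 7 = 2376 mod 7 = 3 -> Thursday (Mon=0 ... Sun=6)
Day of year: 216; offset = 215
Weekday index = (3 + 215) mod 7 = 1 -> Tuesday
Weekend days: Saturday, Sunday

No


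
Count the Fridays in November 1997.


November 1997 has 30 days
Anchor: Jan 1, 1997. With p = 1997 - 1 = 1996: (p + p//4 - p//100 + p//400) mod 7 = (1996 + 499 - 19 + 4) mod 7 = 2480 mod 7 = 2 -> Wednesday (Mon=0 ... Sun=6)
Days before November (Jan-Oct): 304; November 1 index = (2 + 304) mod 7 = 5 -> Saturday
First Friday is November 7
Fridays: 7, 14, 21, 28

4 Fridays


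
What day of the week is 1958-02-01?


Date: February 1, 1958
Anchor: Jan 1, 1958. With p = 1958 - 1 = 1957: (p + p//4 - p//100 + p//400) mod 7 = (1957 + 489 - 19 + 4) mod 7 = 2431 mod 7 = 2 -> Wednesday (Mon=0 ... Sun=6)
Days before February (Jan): 31; offset = 31 + 1 - 1 = 31
Weekday index = (2 + 31) mod 7 = 5

Day of the week: Saturday


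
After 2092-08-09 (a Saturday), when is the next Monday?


Current: Saturday
Target: Monday
Days ahead: 2

Next Monday: 2092-08-11


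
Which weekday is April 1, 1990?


Target: April 1, 1990
Anchor: Jan 1, 1990. With p = 1990 - 1 = 1989: (p + p//4 - p//100 + p//400) mod 7 = (1989 + 497 - 19 + 4) mod 7 = 2471 mod 7 = 0 -> Monday (Mon=0 ... Sun=6)
Days before April (Jan-Mar): 90 days
Weekday index = (0 + 90) mod 7 = 6

Sunday


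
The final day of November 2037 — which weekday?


November 2037 has 30 days
Anchor: Jan 1, 2037. With p = 2037 - 1 = 2036: (p + p//4 - p//100 + p//400) mod 7 = (2036 + 509 - 20 + 5) mod 7 = 2530 mod 7 = 3 -> Thursday (Mon=0 ... Sun=6)
Days before November (Jan-Oct): 304; November 1 index = (3 + 304) mod 7 = 6 -> Sunday
Last day offset: 30 - 1 = 29 days
Weekday index = (6 + 29) mod 7 = 0

Monday, November 30


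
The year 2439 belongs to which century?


Century = (year - 1) // 100 + 1
= (2439 - 1) // 100 + 1
= 2438 // 100 + 1
= 24 + 1

25th century


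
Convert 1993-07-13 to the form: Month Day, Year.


ISO 1993-07-13 parses as year=1993, month=07, day=13
Month 7 -> July

July 13, 1993


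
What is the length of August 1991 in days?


August 1991

31 days


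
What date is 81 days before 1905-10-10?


Start: 1905-10-10, subtract 81 days
Back 10 days from October 10 reaches September 30, 1905 -> 71 left
September 1905 has 30 days -> back to August 31, 1905 -> 41 left
August 1905 has 31 days -> back to July 31, 1905 -> 10 left
July 1905: 31 - 10 = 21 -> lands on July 21

Result: 1905-07-21


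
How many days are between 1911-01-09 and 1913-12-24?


From 1911-01-09 to 1913-12-24
1911-01-09: day of year = 9
1913-12-24: days before December = 31 + 28 + 31 + 30 + 31 + 30 + 31 + 31 + 30 + 31 + 30 = 334 (1913 is not a leap year); day of year = 334 + 24 = 358
Rest of 1911: 365 - 9 = 356
Full years 1912 (366): 366
Total = 356 + 366 + 358 = 1080

1080 days


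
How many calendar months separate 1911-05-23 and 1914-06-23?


From May 1911 to June 1914
3 years * 12 = 36 months, plus 1 month = 37

37 months


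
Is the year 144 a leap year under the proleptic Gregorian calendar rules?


Gregorian leap year rule: divisible by 4, but not by 100, unless also by 400.
144 is divisible by 4 but not 100 -> leap year

Yes


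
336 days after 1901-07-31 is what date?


Start: 1901-07-31, add 336 days
July 31 is the last day of July 1901 -> 336 left
August 1901 has 31 days -> 305 left
September 1901 has 30 days -> 275 left
October 1901 has 31 days -> 244 left
November 1901 has 30 days -> 214 left
December 1901 has 31 days -> 183 left
January 1902 has 31 days -> 152 left
February 1902 has 28 days -> 124 left
March 1902 has 31 days -> 93 left
April 1902 has 30 days -> 63 left
May 1902 has 31 days -> 32 left
June 1902 has 30 days -> 2 left
July 1902: 2 <= 31 -> lands on July 2

Result: 1902-07-02


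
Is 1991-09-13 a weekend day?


Anchor: Jan 1, 1991. With p = 1991 - 1 = 1990: (p + p//4 - p//100 + p//400) mod 7 = (1990 + 497 - 19 + 4) mod 7 = 2472 mod 7 = 1 -> Tuesday (Mon=0 ... Sun=6)
Day of year: 256; offset = 255
Weekday index = (1 + 255) mod 7 = 4 -> Friday
Weekend days: Saturday, Sunday

No


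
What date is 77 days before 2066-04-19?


Start: 2066-04-19, subtract 77 days
Back 19 days from April 19 reaches March 31, 2066 -> 58 left
March 2066 has 31 days -> back to February 28, 2066 -> 27 left
February 2066: 28 - 27 = 1 -> lands on February 1

Result: 2066-02-01


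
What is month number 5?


Month 5 of 12

May


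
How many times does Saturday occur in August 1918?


August 1918 has 31 days
Anchor: Jan 1, 1918. With p = 1918 - 1 = 1917: (p + p//4 - p//100 + p//400) mod 7 = (1917 + 479 - 19 + 4) mod 7 = 2381 mod 7 = 1 -> Tuesday (Mon=0 ... Sun=6)
Days before August (Jan-Jul): 212; August 1 index = (1 + 212) mod 7 = 3 -> Thursday
First Saturday is August 3
Saturdays: 3, 10, 17, 24, 31

5 Saturdays


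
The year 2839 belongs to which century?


Century = (year - 1) // 100 + 1
= (2839 - 1) // 100 + 1
= 2838 // 100 + 1
= 28 + 1

29th century


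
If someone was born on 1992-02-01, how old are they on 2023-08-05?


Birth: 1992-02-01
Reference: 2023-08-05
Year difference: 2023 - 1992 = 31

31 years old


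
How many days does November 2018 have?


November 2018

30 days


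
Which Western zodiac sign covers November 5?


Date: November 5
Conventional tropical zodiac dates: Scorpio from October 23 onward; Sagittarius starts November 22
November 5 falls within the Scorpio range

Scorpio


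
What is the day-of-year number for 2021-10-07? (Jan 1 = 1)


Date: October 7, 2021
Days in months 1 through 9: 273
Plus 7 days in October

Day of year: 280


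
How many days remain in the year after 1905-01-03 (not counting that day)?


Day of year: 3 of 365
Remaining = 365 - 3

362 days


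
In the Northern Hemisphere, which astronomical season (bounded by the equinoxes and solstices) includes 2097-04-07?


Date: April 7
Astronomical Spring (approx.; exact equinox/solstice day varies by year): March 20 to June 20
April 7 falls within the Spring window

Spring


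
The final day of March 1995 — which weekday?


March 1995 has 31 days
Anchor: Jan 1, 1995. With p = 1995 - 1 = 1994: (p + p//4 - p//100 + p//400) mod 7 = (1994 + 498 - 19 + 4) mod 7 = 2477 mod 7 = 6 -> Sunday (Mon=0 ... Sun=6)
Days before March (Jan-Feb): 59; March 1 index = (6 + 59) mod 7 = 2 -> Wednesday
Last day offset: 31 - 1 = 30 days
Weekday index = (2 + 30) mod 7 = 4

Friday, March 31


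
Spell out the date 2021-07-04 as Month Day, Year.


ISO 2021-07-04 parses as year=2021, month=07, day=04
Month 7 -> July

July 4, 2021


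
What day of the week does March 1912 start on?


Target: March 1, 1912
Anchor: Jan 1, 1912. With p = 1912 - 1 = 1911: (p + p//4 - p//100 + p//400) mod 7 = (1911 + 477 - 19 + 4) mod 7 = 2373 mod 7 = 0 -> Monday (Mon=0 ... Sun=6)
Days before March (Jan-Feb): 60 days
Weekday index = (0 + 60) mod 7 = 4

Friday


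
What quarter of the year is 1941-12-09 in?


Month: December (month 12)
Q1: Jan-Mar, Q2: Apr-Jun, Q3: Jul-Sep, Q4: Oct-Dec

Q4


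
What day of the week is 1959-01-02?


Date: January 2, 1959
Anchor: Jan 1, 1959. With p = 1959 - 1 = 1958: (p + p//4 - p//100 + p//400) mod 7 = (1958 + 489 - 19 + 4) mod 7 = 2432 mod 7 = 3 -> Thursday (Mon=0 ... Sun=6)
Days into year = 2 - 1 = 1
Weekday index = (3 + 1) mod 7 = 4

Day of the week: Friday


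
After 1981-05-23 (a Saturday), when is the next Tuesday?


Current: Saturday
Target: Tuesday
Days ahead: 3

Next Tuesday: 1981-05-26


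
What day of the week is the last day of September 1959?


September 1959 has 30 days
Anchor: Jan 1, 1959. With p = 1959 - 1 = 1958: (p + p//4 - p//100 + p//400) mod 7 = (1958 + 489 - 19 + 4) mod 7 = 2432 mod 7 = 3 -> Thursday (Mon=0 ... Sun=6)
Days before September (Jan-Aug): 243; September 1 index = (3 + 243) mod 7 = 1 -> Tuesday
Last day offset: 30 - 1 = 29 days
Weekday index = (1 + 29) mod 7 = 2

Wednesday, September 30


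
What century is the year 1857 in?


Century = (year - 1) // 100 + 1
= (1857 - 1) // 100 + 1
= 1856 // 100 + 1
= 18 + 1

19th century


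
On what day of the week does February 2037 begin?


Target: February 1, 2037
Anchor: Jan 1, 2037. With p = 2037 - 1 = 2036: (p + p//4 - p//100 + p//400) mod 7 = (2036 + 509 - 20 + 5) mod 7 = 2530 mod 7 = 3 -> Thursday (Mon=0 ... Sun=6)
Days before February (Jan): 31 days
Weekday index = (3 + 31) mod 7 = 6

Sunday


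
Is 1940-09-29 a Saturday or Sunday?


Anchor: Jan 1, 1940. With p = 1940 - 1 = 1939: (p + p//4 - p//100 + p//400) mod 7 = (1939 + 484 - 19 + 4) mod 7 = 2408 mod 7 = 0 -> Monday (Mon=0 ... Sun=6)
Day of year: 273; offset = 272
Weekday index = (0 + 272) mod 7 = 6 -> Sunday
Weekend days: Saturday, Sunday

Yes


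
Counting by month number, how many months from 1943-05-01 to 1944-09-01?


From May 1943 to September 1944
1 year * 12 = 12 months, plus 4 months = 16

16 months


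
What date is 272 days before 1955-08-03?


Start: 1955-08-03, subtract 272 days
Back 3 days from August 3 reaches July 31, 1955 -> 269 left
July 1955 has 31 days -> back to June 30, 1955 -> 238 left
June 1955 has 30 days -> back to May 31, 1955 -> 208 left
May 1955 has 31 days -> back to April 30, 1955 -> 177 left
April 1955 has 30 days -> back to March 31, 1955 -> 147 left
March 1955 has 31 days -> back to February 28, 1955 -> 116 left
February 1955 has 28 days -> back to January 31, 1955 -> 88 left
January 1955 has 31 days -> back to December 31, 1954 -> 57 left
December 1954 has 31 days -> back to November 30, 1954 -> 26 left
November 1954: 30 - 26 = 4 -> lands on November 4

Result: 1954-11-04


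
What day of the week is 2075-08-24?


Date: August 24, 2075
Anchor: Jan 1, 2075. With p = 2075 - 1 = 2074: (p + p//4 - p//100 + p//400) mod 7 = (2074 + 518 - 20 + 5) mod 7 = 2577 mod 7 = 1 -> Tuesday (Mon=0 ... Sun=6)
Days before August (Jan-Jul): 212; offset = 212 + 24 - 1 = 235
Weekday index = (1 + 235) mod 7 = 5

Day of the week: Saturday


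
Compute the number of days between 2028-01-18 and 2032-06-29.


From 2028-01-18 to 2032-06-29
2028-01-18: day of year = 18
2032-06-29: days before June = 31 + 29 + 31 + 30 + 31 = 152 (2032 is a leap year); day of year = 152 + 29 = 181
Rest of 2028: 366 - 18 = 348
Full years 2029 (365), 2030 (365), 2031 (365): 1095
Total = 348 + 1095 + 181 = 1624

1624 days


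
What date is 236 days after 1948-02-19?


Start: 1948-02-19, add 236 days
February 1948 has 29 days: 29 - 19 = 10 days to February 29 -> 226 left
March 1948 has 31 days -> 195 left
April 1948 has 30 days -> 165 left
May 1948 has 31 days -> 134 left
June 1948 has 30 days -> 104 left
July 1948 has 31 days -> 73 left
August 1948 has 31 days -> 42 left
September 1948 has 30 days -> 12 left
October 1948: 12 <= 31 -> lands on October 12

Result: 1948-10-12


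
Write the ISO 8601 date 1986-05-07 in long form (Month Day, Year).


ISO 1986-05-07 parses as year=1986, month=05, day=07
Month 5 -> May

May 7, 1986


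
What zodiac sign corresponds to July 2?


Date: July 2
Conventional tropical zodiac dates: Cancer from June 21 onward; Leo starts July 23
July 2 falls within the Cancer range

Cancer


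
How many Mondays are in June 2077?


June 2077 has 30 days
Anchor: Jan 1, 2077. With p = 2077 - 1 = 2076: (p + p//4 - p//100 + p//400) mod 7 = (2076 + 519 - 20 + 5) mod 7 = 2580 mod 7 = 4 -> Friday (Mon=0 ... Sun=6)
Days before June (Jan-May): 151; June 1 index = (4 + 151) mod 7 = 1 -> Tuesday
First Monday is June 7
Mondays: 7, 14, 21, 28

4 Mondays


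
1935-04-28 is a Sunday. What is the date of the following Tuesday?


Current: Sunday
Target: Tuesday
Days ahead: 2

Next Tuesday: 1935-04-30


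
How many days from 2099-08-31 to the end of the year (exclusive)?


Day of year: 243 of 365
Remaining = 365 - 243

122 days


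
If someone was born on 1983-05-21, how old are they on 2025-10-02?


Birth: 1983-05-21
Reference: 2025-10-02
Year difference: 2025 - 1983 = 42

42 years old


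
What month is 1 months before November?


November is month 11
11 - 1 = 10

October


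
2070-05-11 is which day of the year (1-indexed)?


Date: May 11, 2070
Days in months 1 through 4: 120
Plus 11 days in May

Day of year: 131


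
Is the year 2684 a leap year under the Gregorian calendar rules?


Gregorian leap year rule: divisible by 4, but not by 100, unless also by 400.
2684 is divisible by 4 but not 100 -> leap year

Yes


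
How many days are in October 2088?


October 2088

31 days


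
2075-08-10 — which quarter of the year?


Month: August (month 8)
Q1: Jan-Mar, Q2: Apr-Jun, Q3: Jul-Sep, Q4: Oct-Dec

Q3


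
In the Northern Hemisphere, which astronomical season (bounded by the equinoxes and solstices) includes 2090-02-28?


Date: February 28
Astronomical Winter (approx.; exact equinox/solstice day varies by year): December 21 to March 19
February 28 falls within the Winter window

Winter


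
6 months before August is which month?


August is month 8
8 - 6 = 2

February


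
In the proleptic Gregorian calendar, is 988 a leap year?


Gregorian leap year rule: divisible by 4, but not by 100, unless also by 400.
988 is divisible by 4 but not 100 -> leap year

Yes


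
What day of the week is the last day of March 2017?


March 2017 has 31 days
Anchor: Jan 1, 2017. With p = 2017 - 1 = 2016: (p + p//4 - p//100 + p//400) mod 7 = (2016 + 504 - 20 + 5) mod 7 = 2505 mod 7 = 6 -> Sunday (Mon=0 ... Sun=6)
Days before March (Jan-Feb): 59; March 1 index = (6 + 59) mod 7 = 2 -> Wednesday
Last day offset: 31 - 1 = 30 days
Weekday index = (2 + 30) mod 7 = 4

Friday, March 31


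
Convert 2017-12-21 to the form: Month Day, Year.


ISO 2017-12-21 parses as year=2017, month=12, day=21
Month 12 -> December

December 21, 2017


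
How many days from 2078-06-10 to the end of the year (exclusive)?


Day of year: 161 of 365
Remaining = 365 - 161

204 days


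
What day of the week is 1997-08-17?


Date: August 17, 1997
Anchor: Jan 1, 1997. With p = 1997 - 1 = 1996: (p + p//4 - p//100 + p//400) mod 7 = (1996 + 499 - 19 + 4) mod 7 = 2480 mod 7 = 2 -> Wednesday (Mon=0 ... Sun=6)
Days before August (Jan-Jul): 212; offset = 212 + 17 - 1 = 228
Weekday index = (2 + 228) mod 7 = 6

Day of the week: Sunday


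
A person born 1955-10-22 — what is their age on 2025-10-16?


Birth: 1955-10-22
Reference: 2025-10-16
Year difference: 2025 - 1955 = 70
Birthday not yet reached in 2025, subtract 1

69 years old


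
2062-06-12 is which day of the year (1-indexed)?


Date: June 12, 2062
Days in months 1 through 5: 151
Plus 12 days in June

Day of year: 163


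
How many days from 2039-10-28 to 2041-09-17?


From 2039-10-28 to 2041-09-17
2039-10-28: days before October = 31 + 28 + 31 + 30 + 31 + 30 + 31 + 31 + 30 = 273 (2039 is not a leap year); day of year = 273 + 28 = 301
2041-09-17: days before September = 31 + 28 + 31 + 30 + 31 + 30 + 31 + 31 = 243 (2041 is not a leap year); day of year = 243 + 17 = 260
Rest of 2039: 365 - 301 = 64
Full years 2040 (366): 366
Total = 64 + 366 + 260 = 690

690 days


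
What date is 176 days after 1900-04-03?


Start: 1900-04-03, add 176 days
April 1900 has 30 days: 30 - 3 = 27 days to April 30 -> 149 left
May 1900 has 31 days -> 118 left
June 1900 has 30 days -> 88 left
July 1900 has 31 days -> 57 left
August 1900 has 31 days -> 26 left
September 1900: 26 <= 30 -> lands on September 26

Result: 1900-09-26


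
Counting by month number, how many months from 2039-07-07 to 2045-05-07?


From July 2039 to May 2045
6 years * 12 = 72 months, minus 2 months = 70

70 months


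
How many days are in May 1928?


May 1928

31 days


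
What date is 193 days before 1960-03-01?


Start: 1960-03-01, subtract 193 days
Back 1 day from March 1 reaches February 29, 1960 -> 192 left
February 1960 has 29 days -> back to January 31, 1960 -> 163 left
January 1960 has 31 days -> back to December 31, 1959 -> 132 left
December 1959 has 31 days -> back to November 30, 1959 -> 101 left
November 1959 has 30 days -> back to October 31, 1959 -> 71 left
October 1959 has 31 days -> back to September 30, 1959 -> 40 left
September 1959 has 30 days -> back to August 31, 1959 -> 10 left
August 1959: 31 - 10 = 21 -> lands on August 21

Result: 1959-08-21


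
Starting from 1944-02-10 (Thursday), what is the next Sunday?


Current: Thursday
Target: Sunday
Days ahead: 3

Next Sunday: 1944-02-13


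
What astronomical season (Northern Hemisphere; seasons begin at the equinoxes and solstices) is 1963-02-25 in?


Date: February 25
Astronomical Winter (approx.; exact equinox/solstice day varies by year): December 21 to March 19
February 25 falls within the Winter window

Winter


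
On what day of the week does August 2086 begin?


Target: August 1, 2086
Anchor: Jan 1, 2086. With p = 2086 - 1 = 2085: (p + p//4 - p//100 + p//400) mod 7 = (2085 + 521 - 20 + 5) mod 7 = 2591 mod 7 = 1 -> Tuesday (Mon=0 ... Sun=6)
Days before August (Jan-Jul): 212 days
Weekday index = (1 + 212) mod 7 = 3

Thursday


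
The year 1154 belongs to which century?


Century = (year - 1) // 100 + 1
= (1154 - 1) // 100 + 1
= 1153 // 100 + 1
= 11 + 1

12th century


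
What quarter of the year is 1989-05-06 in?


Month: May (month 5)
Q1: Jan-Mar, Q2: Apr-Jun, Q3: Jul-Sep, Q4: Oct-Dec

Q2


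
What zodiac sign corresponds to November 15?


Date: November 15
Conventional tropical zodiac dates: Scorpio from October 23 onward; Sagittarius starts November 22
November 15 falls within the Scorpio range

Scorpio


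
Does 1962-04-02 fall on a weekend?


Anchor: Jan 1, 1962. With p = 1962 - 1 = 1961: (p + p//4 - p//100 + p//400) mod 7 = (1961 + 490 - 19 + 4) mod 7 = 2436 mod 7 = 0 -> Monday (Mon=0 ... Sun=6)
Day of year: 92; offset = 91
Weekday index = (0 + 91) mod 7 = 0 -> Monday
Weekend days: Saturday, Sunday

No


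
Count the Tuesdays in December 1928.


December 1928 has 31 days
Anchor: Jan 1, 1928. With p = 1928 - 1 = 1927: (p + p//4 - p//100 + p//400) mod 7 = (1927 + 481 - 19 + 4) mod 7 = 2393 mod 7 = 6 -> Sunday (Mon=0 ... Sun=6)
Days before December (Jan-Nov): 335; December 1 index = (6 + 335) mod 7 = 5 -> Saturday
First Tuesday is December 4
Tuesdays: 4, 11, 18, 25

4 Tuesdays


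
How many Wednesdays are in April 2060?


April 2060 has 30 days
Anchor: Jan 1, 2060. With p = 2060 - 1 = 2059: (p + p//4 - p//100 + p//400) mod 7 = (2059 + 514 - 20 + 5) mod 7 = 2558 mod 7 = 3 -> Thursday (Mon=0 ... Sun=6)
Days before April (Jan-Mar): 91; April 1 index = (3 + 91) mod 7 = 3 -> Thursday
First Wednesday is April 7
Wednesdays: 7, 14, 21, 28

4 Wednesdays


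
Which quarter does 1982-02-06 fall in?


Month: February (month 2)
Q1: Jan-Mar, Q2: Apr-Jun, Q3: Jul-Sep, Q4: Oct-Dec

Q1


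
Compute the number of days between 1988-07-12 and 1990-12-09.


From 1988-07-12 to 1990-12-09
1988-07-12: days before July = 31 + 29 + 31 + 30 + 31 + 30 = 182 (1988 is a leap year); day of year = 182 + 12 = 194
1990-12-09: days before December = 31 + 28 + 31 + 30 + 31 + 30 + 31 + 31 + 30 + 31 + 30 = 334 (1990 is not a leap year); day of year = 334 + 9 = 343
Rest of 1988: 366 - 194 = 172
Full years 1989 (365): 365
Total = 172 + 365 + 343 = 880

880 days


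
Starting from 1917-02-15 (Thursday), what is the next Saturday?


Current: Thursday
Target: Saturday
Days ahead: 2

Next Saturday: 1917-02-17


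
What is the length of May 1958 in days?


May 1958

31 days


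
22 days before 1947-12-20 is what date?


Start: 1947-12-20, subtract 22 days
Back 20 days from December 20 reaches November 30, 1947 -> 2 left
November 1947: 30 - 2 = 28 -> lands on November 28

Result: 1947-11-28


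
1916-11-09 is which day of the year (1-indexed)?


Date: November 9, 1916
Days in months 1 through 10: 305
Plus 9 days in November

Day of year: 314


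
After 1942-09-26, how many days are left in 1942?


Day of year: 269 of 365
Remaining = 365 - 269

96 days


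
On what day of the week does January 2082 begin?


Target: January 1, 2082
Anchor: Jan 1, 2082. With p = 2082 - 1 = 2081: (p + p//4 - p//100 + p//400) mod 7 = (2081 + 520 - 20 + 5) mod 7 = 2586 mod 7 = 3 -> Thursday (Mon=0 ... Sun=6)
Offset from anchor: 0 days
Weekday index = (3 + 0) mod 7 = 3

Thursday


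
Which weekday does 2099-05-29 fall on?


Date: May 29, 2099
Anchor: Jan 1, 2099. With p = 2099 - 1 = 2098: (p + p//4 - p//100 + p//400) mod 7 = (2098 + 524 - 20 + 5) mod 7 = 2607 mod 7 = 3 -> Thursday (Mon=0 ... Sun=6)
Days before May (Jan-Apr): 120; offset = 120 + 29 - 1 = 148
Weekday index = (3 + 148) mod 7 = 4

Day of the week: Friday


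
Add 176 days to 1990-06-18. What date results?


Start: 1990-06-18, add 176 days
June 1990 has 30 days: 30 - 18 = 12 days to June 30 -> 164 left
July 1990 has 31 days -> 133 left
August 1990 has 31 days -> 102 left
September 1990 has 30 days -> 72 left
October 1990 has 31 days -> 41 left
November 1990 has 30 days -> 11 left
December 1990: 11 <= 31 -> lands on December 11

Result: 1990-12-11


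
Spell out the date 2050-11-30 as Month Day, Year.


ISO 2050-11-30 parses as year=2050, month=11, day=30
Month 11 -> November

November 30, 2050


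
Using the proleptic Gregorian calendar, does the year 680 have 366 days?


Gregorian leap year rule: divisible by 4, but not by 100, unless also by 400.
680 is divisible by 4 but not 100 -> leap year

Yes


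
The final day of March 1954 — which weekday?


March 1954 has 31 days
Anchor: Jan 1, 1954. With p = 1954 - 1 = 1953: (p + p//4 - p//100 + p//400) mod 7 = (1953 + 488 - 19 + 4) mod 7 = 2426 mod 7 = 4 -> Friday (Mon=0 ... Sun=6)
Days before March (Jan-Feb): 59; March 1 index = (4 + 59) mod 7 = 0 -> Monday
Last day offset: 31 - 1 = 30 days
Weekday index = (0 + 30) mod 7 = 2

Wednesday, March 31


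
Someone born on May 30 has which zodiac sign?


Date: May 30
Conventional tropical zodiac dates: Gemini from May 21 onward; Cancer starts June 21
May 30 falls within the Gemini range

Gemini


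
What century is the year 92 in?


Century = (year - 1) // 100 + 1
= (92 - 1) // 100 + 1
= 91 // 100 + 1
= 0 + 1

1st century


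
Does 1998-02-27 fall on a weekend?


Anchor: Jan 1, 1998. With p = 1998 - 1 = 1997: (p + p//4 - p//100 + p//400) mod 7 = (1997 + 499 - 19 + 4) mod 7 = 2481 mod 7 = 3 -> Thursday (Mon=0 ... Sun=6)
Day of year: 58; offset = 57
Weekday index = (3 + 57) mod 7 = 4 -> Friday
Weekend days: Saturday, Sunday

No


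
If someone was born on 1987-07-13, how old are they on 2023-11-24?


Birth: 1987-07-13
Reference: 2023-11-24
Year difference: 2023 - 1987 = 36

36 years old


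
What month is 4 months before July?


July is month 7
7 - 4 = 3

March


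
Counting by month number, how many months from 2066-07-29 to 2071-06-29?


From July 2066 to June 2071
5 years * 12 = 60 months, minus 1 month = 59

59 months


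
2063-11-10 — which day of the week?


Date: November 10, 2063
Anchor: Jan 1, 2063. With p = 2063 - 1 = 2062: (p + p//4 - p//100 + p//400) mod 7 = (2062 + 515 - 20 + 5) mod 7 = 2562 mod 7 = 0 -> Monday (Mon=0 ... Sun=6)
Days before November (Jan-Oct): 304; offset = 304 + 10 - 1 = 313
Weekday index = (0 + 313) mod 7 = 5

Day of the week: Saturday


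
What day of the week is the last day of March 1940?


March 1940 has 31 days
Anchor: Jan 1, 1940. With p = 1940 - 1 = 1939: (p + p//4 - p//100 + p//400) mod 7 = (1939 + 484 - 19 + 4) mod 7 = 2408 mod 7 = 0 -> Monday (Mon=0 ... Sun=6)
Days before March (Jan-Feb): 60; March 1 index = (0 + 60) mod 7 = 4 -> Friday
Last day offset: 31 - 1 = 30 days
Weekday index = (4 + 30) mod 7 = 6

Sunday, March 31


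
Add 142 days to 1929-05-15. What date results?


Start: 1929-05-15, add 142 days
May 1929 has 31 days: 31 - 15 = 16 days to May 31 -> 126 left
June 1929 has 30 days -> 96 left
July 1929 has 31 days -> 65 left
August 1929 has 31 days -> 34 left
September 1929 has 30 days -> 4 left
October 1929: 4 <= 31 -> lands on October 4

Result: 1929-10-04


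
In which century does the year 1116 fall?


Century = (year - 1) // 100 + 1
= (1116 - 1) // 100 + 1
= 1115 // 100 + 1
= 11 + 1

12th century


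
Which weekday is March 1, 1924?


Target: March 1, 1924
Anchor: Jan 1, 1924. With p = 1924 - 1 = 1923: (p + p//4 - p//100 + p//400) mod 7 = (1923 + 480 - 19 + 4) mod 7 = 2388 mod 7 = 1 -> Tuesday (Mon=0 ... Sun=6)
Days before March (Jan-Feb): 60 days
Weekday index = (1 + 60) mod 7 = 5

Saturday


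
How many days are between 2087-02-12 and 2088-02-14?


From 2087-02-12 to 2088-02-14
2087-02-12: days before February = 31; day of year = 31 + 12 = 43
2088-02-14: days before February = 31; day of year = 31 + 14 = 45
Rest of 2087: 365 - 43 = 322
Total = 322 + 45 = 367

367 days


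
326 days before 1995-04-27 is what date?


Start: 1995-04-27, subtract 326 days
Back 27 days from April 27 reaches March 31, 1995 -> 299 left
March 1995 has 31 days -> back to February 28, 1995 -> 268 left
February 1995 has 28 days -> back to January 31, 1995 -> 240 left
January 1995 has 31 days -> back to December 31, 1994 -> 209 left
December 1994 has 31 days -> back to November 30, 1994 -> 178 left
November 1994 has 30 days -> back to October 31, 1994 -> 148 left
October 1994 has 31 days -> back to September 30, 1994 -> 117 left
September 1994 has 30 days -> back to August 31, 1994 -> 87 left
August 1994 has 31 days -> back to July 31, 1994 -> 56 left
July 1994 has 31 days -> back to June 30, 1994 -> 25 left
June 1994: 30 - 25 = 5 -> lands on June 5

Result: 1994-06-05


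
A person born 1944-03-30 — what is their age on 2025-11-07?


Birth: 1944-03-30
Reference: 2025-11-07
Year difference: 2025 - 1944 = 81

81 years old
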